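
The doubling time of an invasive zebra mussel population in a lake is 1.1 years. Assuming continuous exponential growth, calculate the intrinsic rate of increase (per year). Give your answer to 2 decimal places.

r = ln(2)/t_d = 0.6931/1.1 = 0.63013.

0.63 per year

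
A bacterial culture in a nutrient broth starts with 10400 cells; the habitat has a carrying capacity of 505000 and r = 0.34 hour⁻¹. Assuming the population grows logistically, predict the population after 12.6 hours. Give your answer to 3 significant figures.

305000 cells

A = (K − N₀)/N₀ = (505000 − 10400)/10400 = 47.558.
N(t) = K/(1 + A·e^(−rt)) = 505000/(1 + 47.558×e^(−0.34×12.6)).
e^(−4.284) = 0.013787; denominator = 1 + 47.558×0.013787 = 1.6557.
N = 505000/1.6557 = 305007.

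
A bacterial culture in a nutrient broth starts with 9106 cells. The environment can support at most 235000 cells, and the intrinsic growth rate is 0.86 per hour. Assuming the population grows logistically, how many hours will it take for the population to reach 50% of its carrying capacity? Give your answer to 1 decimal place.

A = (K − N₀)/N₀ = (235000 − 9106)/9106 = 24.807.
Solve 235000/(1 + 24.807·e^(−0.86t)) = 117500: 1 + 24.807·e^(−0.86t) = 2, so e^(−0.86t) = 0.0403109.
−0.86·t = ln(0.0403109) = -3.2111, so t = 3.2111/0.86 = 3.7339.

3.7 hours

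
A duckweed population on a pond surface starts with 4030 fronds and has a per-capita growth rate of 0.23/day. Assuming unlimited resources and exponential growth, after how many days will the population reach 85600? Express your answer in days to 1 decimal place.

Set N₀·e^(rt) = 85600: e^(0.23·t) = 85600/4030 = 21.241.
0.23·t = ln(21.241) = 3.0559, so t = 3.0559/0.23 = 13.287.

13.3 days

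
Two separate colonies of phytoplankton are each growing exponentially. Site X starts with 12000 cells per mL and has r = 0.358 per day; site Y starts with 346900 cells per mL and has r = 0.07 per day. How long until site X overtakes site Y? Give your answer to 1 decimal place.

11.7 days

Set 12000·e^(0.358t) = 346900·e^(0.07t).
e^((0.358 − 0.07)t) = 346900/12000 → e^(0.288·t) = 28.908.
0.288·t = ln(28.908) = 3.3641, so t = 3.3641/0.288 = 11.681.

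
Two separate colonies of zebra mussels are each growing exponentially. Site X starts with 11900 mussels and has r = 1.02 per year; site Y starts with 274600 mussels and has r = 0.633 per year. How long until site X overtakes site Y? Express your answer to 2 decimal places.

8.11 years

Set 11900·e^(1.02t) = 274600·e^(0.633t).
e^((1.02 − 0.633)t) = 274600/11900 → e^(0.387·t) = 23.076.
0.387·t = ln(23.076) = 3.1388, so t = 3.1388/0.387 = 8.1105.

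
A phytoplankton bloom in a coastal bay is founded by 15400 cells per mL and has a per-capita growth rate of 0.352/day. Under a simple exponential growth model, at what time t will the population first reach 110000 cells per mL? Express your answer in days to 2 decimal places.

Set N₀·e^(rt) = 110000: e^(0.352·t) = 110000/15400 = 7.1429.
0.352·t = ln(7.1429) = 1.9661, so t = 1.9661/0.352 = 5.5855.

5.59 days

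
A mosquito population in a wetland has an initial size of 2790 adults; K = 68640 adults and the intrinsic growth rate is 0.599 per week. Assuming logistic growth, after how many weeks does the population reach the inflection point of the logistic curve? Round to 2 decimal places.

5.28 weeks

Logistic growth is fastest at N = K/2 = 34320.
A = (K − N₀)/N₀ = 23.602. Set K/(1 + A·e^(−rt)) = K/2 → A·e^(−rt) = 1.
e^(−0.599t) = 1/23.602 = 0.042369, so t = ln(23.602)/0.599 = 3.1613/0.599 = 5.2777.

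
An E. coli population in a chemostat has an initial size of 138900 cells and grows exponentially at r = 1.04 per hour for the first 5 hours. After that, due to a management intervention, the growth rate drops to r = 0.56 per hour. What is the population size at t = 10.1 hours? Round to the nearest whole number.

437903677 cells

Phase 1: N(5) = 138900·e^(1.04×5) = 138900·e^5.2 = 2.517871×10^7.
Phase 2 runs for 10.1 − 5 = 5.1 hours at r = 0.56.
N(10.1) = 2.517871×10^7·e^(0.56×5.1) = 2.517871×10^7·e^2.856 = 4.379037×10^8.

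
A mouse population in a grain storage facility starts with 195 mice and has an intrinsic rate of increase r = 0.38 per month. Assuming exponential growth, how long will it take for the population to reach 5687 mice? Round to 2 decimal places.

Set N₀·e^(rt) = 5687: e^(0.38·t) = 5687/195 = 29.164.
0.38·t = ln(29.164) = 3.3729, so t = 3.3729/0.38 = 8.8762.

8.88 months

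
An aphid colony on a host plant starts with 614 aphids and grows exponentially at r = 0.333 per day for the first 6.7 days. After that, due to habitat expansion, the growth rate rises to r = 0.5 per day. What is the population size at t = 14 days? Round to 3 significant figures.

Phase 1: N(6.7) = 614·e^(0.333×6.7) = 614·e^2.231 = 5716.4.
Phase 2 runs for 14 − 6.7 = 7.3 days at r = 0.5.
N(14) = 5716.4·e^(0.5×7.3) = 5716.4·e^3.65 = 219937.

220000 aphids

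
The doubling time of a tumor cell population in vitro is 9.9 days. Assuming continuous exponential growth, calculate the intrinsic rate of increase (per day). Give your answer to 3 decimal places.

0.070 per day

r = ln(2)/t_d = 0.6931/9.9 = 0.070015.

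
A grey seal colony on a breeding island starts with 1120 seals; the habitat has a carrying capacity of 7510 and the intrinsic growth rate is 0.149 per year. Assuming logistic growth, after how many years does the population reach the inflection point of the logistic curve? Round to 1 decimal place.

11.7 years

Logistic growth is fastest at N = K/2 = 3755.
A = (K − N₀)/N₀ = 5.7054. Set K/(1 + A·e^(−rt)) = K/2 → A·e^(−rt) = 1.
e^(−0.149t) = 1/5.7054 = 0.175274, so t = ln(5.7054)/0.149 = 1.7414/0.149 = 11.687.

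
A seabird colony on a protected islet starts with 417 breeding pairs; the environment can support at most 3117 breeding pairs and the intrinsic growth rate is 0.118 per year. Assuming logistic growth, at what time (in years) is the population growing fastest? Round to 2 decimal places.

15.83 years

Logistic growth is fastest at N = K/2 = 1558.5.
A = (K − N₀)/N₀ = 6.4748. Set K/(1 + A·e^(−rt)) = K/2 → A·e^(−rt) = 1.
e^(−0.118t) = 1/6.4748 = 0.154444, so t = ln(6.4748)/0.118 = 1.8679/0.118 = 15.83.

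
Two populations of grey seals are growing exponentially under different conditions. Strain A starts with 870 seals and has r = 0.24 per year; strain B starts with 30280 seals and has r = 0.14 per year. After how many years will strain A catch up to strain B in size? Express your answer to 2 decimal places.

35.50 years

Set 870·e^(0.24t) = 30280·e^(0.14t).
e^((0.24 − 0.14)t) = 30280/870 → e^(0.1·t) = 34.805.
0.1·t = ln(34.805) = 3.5497, so t = 3.5497/0.1 = 35.497.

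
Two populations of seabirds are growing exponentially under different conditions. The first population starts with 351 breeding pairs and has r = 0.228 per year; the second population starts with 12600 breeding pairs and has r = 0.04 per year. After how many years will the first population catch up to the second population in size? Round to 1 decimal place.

19.0 years

Set 351·e^(0.228t) = 12600·e^(0.04t).
e^((0.228 − 0.04)t) = 12600/351 → e^(0.188·t) = 35.897.
0.188·t = ln(35.897) = 3.5807, so t = 3.5807/0.188 = 19.046.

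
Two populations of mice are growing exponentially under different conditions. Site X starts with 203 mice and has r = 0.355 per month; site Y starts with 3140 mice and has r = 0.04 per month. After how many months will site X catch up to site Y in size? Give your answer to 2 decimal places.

8.69 months

Set 203·e^(0.355t) = 3140·e^(0.04t).
e^((0.355 − 0.04)t) = 3140/203 → e^(0.315·t) = 15.468.
0.315·t = ln(15.468) = 2.7388, so t = 2.7388/0.315 = 8.6945.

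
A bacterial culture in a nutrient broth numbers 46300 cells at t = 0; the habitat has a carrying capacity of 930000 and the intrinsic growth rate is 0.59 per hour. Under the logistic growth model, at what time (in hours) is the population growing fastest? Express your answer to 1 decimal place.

5.0 hours

Logistic growth is fastest at N = K/2 = 465000.
A = (K − N₀)/N₀ = 19.086. Set K/(1 + A·e^(−rt)) = K/2 → A·e^(−rt) = 1.
e^(−0.59t) = 1/19.086 = 0.0523933, so t = ln(19.086)/0.59 = 2.949/0.59 = 4.9983.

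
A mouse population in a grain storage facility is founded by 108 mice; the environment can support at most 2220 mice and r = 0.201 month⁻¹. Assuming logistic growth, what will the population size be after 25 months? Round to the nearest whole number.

A = (K − N₀)/N₀ = (2220 − 108)/108 = 19.556.
N(t) = K/(1 + A·e^(−rt)) = 2220/(1 + 19.556×e^(−0.201×25)).
e^(−5.025) = 0.0065716; denominator = 1 + 19.556×0.0065716 = 1.1285.
N = 2220/1.1285 = 1967.19.

1967 mice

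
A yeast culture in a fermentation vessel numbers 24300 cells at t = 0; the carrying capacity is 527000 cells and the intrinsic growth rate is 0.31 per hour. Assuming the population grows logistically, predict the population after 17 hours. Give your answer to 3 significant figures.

476000 cells

A = (K − N₀)/N₀ = (527000 − 24300)/24300 = 20.687.
N(t) = K/(1 + A·e^(−rt)) = 527000/(1 + 20.687×e^(−0.31×17)).
e^(−5.27) = 0.0051436; denominator = 1 + 20.687×0.0051436 = 1.1064.
N = 527000/1.1064 = 476317.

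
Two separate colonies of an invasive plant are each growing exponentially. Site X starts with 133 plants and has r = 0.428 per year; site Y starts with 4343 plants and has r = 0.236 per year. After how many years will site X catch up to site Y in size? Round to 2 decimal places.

18.16 years

Set 133·e^(0.428t) = 4343·e^(0.236t).
e^((0.428 − 0.236)t) = 4343/133 → e^(0.192·t) = 32.654.
0.192·t = ln(32.654) = 3.486, so t = 3.486/0.192 = 18.156.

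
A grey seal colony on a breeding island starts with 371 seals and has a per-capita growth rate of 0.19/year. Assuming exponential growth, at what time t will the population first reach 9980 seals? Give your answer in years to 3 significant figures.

Set N₀·e^(rt) = 9980: e^(0.19·t) = 9980/371 = 26.9.
0.19·t = ln(26.9) = 3.2921, so t = 3.2921/0.19 = 17.327.

17.3 years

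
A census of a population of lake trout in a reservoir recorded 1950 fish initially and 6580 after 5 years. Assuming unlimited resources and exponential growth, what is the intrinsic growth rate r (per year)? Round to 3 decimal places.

From N(t) = N₀·e^(rt): e^(r·5) = 6580/1950 = 3.3744.
r·5 = ln(3.3744) = 1.2162, so r = 1.2162/5 = 0.24324.

0.243 per year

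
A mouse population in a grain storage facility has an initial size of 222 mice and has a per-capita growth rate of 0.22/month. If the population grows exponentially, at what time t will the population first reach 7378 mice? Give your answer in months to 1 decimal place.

Set N₀·e^(rt) = 7378: e^(0.22·t) = 7378/222 = 33.234.
0.22·t = ln(33.234) = 3.5036, so t = 3.5036/0.22 = 15.925.

15.9 months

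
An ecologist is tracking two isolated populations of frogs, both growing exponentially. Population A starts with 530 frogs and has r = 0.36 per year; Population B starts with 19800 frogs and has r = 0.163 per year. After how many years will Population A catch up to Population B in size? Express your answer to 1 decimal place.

Set 530·e^(0.36t) = 19800·e^(0.163t).
e^((0.36 − 0.163)t) = 19800/530 → e^(0.197·t) = 37.358.
0.197·t = ln(37.358) = 3.6206, so t = 3.6206/0.197 = 18.378.

18.4 years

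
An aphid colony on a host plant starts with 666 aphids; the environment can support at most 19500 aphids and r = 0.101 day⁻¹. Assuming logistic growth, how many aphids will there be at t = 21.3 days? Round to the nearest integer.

A = (K − N₀)/N₀ = (19500 − 666)/666 = 28.279.
N(t) = K/(1 + A·e^(−rt)) = 19500/(1 + 28.279×e^(−0.101×21.3)).
e^(−2.151) = 0.11633; denominator = 1 + 28.279×0.11633 = 4.2898.
N = 19500/4.2898 = 4545.66.

4546 aphids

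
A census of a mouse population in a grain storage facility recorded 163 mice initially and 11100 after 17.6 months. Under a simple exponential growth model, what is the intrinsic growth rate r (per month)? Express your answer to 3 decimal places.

From N(t) = N₀·e^(rt): e^(r·17.6) = 11100/163 = 68.098.
r·17.6 = ln(68.098) = 4.221, so r = 4.221/17.6 = 0.23983.

0.240 per month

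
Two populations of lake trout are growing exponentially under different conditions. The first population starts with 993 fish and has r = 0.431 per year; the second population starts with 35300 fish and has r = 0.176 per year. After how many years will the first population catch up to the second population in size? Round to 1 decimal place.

Set 993·e^(0.431t) = 35300·e^(0.176t).
e^((0.431 − 0.176)t) = 35300/993 → e^(0.255·t) = 35.549.
0.255·t = ln(35.549) = 3.5709, so t = 3.5709/0.255 = 14.004.

14.0 years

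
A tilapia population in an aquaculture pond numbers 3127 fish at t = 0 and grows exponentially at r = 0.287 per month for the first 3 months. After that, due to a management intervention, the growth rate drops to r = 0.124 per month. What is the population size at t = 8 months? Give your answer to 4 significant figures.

13750 fish

Phase 1: N(3) = 3127·e^(0.287×3) = 3127·e^0.861 = 7397.
Phase 2 runs for 8 − 3 = 5 months at r = 0.124.
N(8) = 7397·e^(0.124×5) = 7397·e^0.62 = 13750.5.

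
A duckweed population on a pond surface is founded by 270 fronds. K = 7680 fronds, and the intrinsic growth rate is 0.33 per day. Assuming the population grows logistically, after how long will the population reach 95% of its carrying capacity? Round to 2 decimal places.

18.96 days

A = (K − N₀)/N₀ = (7680 − 270)/270 = 27.444.
Solve 7680/(1 + 27.444·e^(−0.33t)) = 7296: 1 + 27.444·e^(−0.33t) = 1.0526, so e^(−0.33t) = 0.00191775.
−0.33·t = ln(0.00191775) = -6.2566, so t = 6.2566/0.33 = 18.959.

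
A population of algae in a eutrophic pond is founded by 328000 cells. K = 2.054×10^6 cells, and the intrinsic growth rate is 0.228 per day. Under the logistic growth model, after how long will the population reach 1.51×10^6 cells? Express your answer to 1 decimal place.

A = (K − N₀)/N₀ = (2.054×10^6 − 328000)/328000 = 5.2622.
Solve 2.054×10^6/(1 + 5.2622·e^(−0.228t)) = 1.51×10^6: 1 + 5.2622·e^(−0.228t) = 1.3603, so e^(−0.228t) = 0.0684629.
−0.228·t = ln(0.0684629) = -2.6815, so t = 2.6815/0.228 = 11.761.

11.8 days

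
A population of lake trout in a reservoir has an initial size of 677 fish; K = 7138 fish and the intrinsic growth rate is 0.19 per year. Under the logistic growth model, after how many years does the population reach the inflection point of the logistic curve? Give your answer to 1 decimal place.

Logistic growth is fastest at N = K/2 = 3569.
A = (K − N₀)/N₀ = 9.5436. Set K/(1 + A·e^(−rt)) = K/2 → A·e^(−rt) = 1.
e^(−0.19t) = 1/9.5436 = 0.104783, so t = ln(9.5436)/0.19 = 2.2559/0.19 = 11.873.

11.9 years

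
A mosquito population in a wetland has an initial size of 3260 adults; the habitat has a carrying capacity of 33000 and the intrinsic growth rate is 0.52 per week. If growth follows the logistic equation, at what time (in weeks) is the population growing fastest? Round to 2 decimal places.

Logistic growth is fastest at N = K/2 = 16500.
A = (K − N₀)/N₀ = 9.1227. Set K/(1 + A·e^(−rt)) = K/2 → A·e^(−rt) = 1.
e^(−0.52t) = 1/9.1227 = 0.109617, so t = ln(9.1227)/0.52 = 2.2108/0.52 = 4.2515.

4.25 weeks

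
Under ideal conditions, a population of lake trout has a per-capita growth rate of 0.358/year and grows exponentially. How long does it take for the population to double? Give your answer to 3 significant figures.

Doubling time t_d = ln(2)/r = 0.6931/0.358 = 1.9362.

1.94 years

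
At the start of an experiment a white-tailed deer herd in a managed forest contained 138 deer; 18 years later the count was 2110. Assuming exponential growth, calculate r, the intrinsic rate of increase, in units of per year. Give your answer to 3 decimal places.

From N(t) = N₀·e^(rt): e^(r·18) = 2110/138 = 15.29.
r·18 = ln(15.29) = 2.7272, so r = 2.7272/18 = 0.15151.

0.152 per year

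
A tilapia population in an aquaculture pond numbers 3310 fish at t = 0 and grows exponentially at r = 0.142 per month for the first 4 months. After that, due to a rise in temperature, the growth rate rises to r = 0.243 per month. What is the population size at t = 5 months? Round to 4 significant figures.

7448 fish

Phase 1: N(4) = 3310·e^(0.142×4) = 3310·e^0.568 = 5841.27.
Phase 2 runs for 5 − 4 = 1 months at r = 0.243.
N(5) = 5841.27·e^(0.243×1) = 5841.27·e^0.243 = 7448.02.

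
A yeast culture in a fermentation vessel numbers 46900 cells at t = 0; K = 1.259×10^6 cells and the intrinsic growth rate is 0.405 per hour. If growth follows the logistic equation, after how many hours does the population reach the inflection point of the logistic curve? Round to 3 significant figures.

8.03 hours

Logistic growth is fastest at N = K/2 = 629500.
A = (K − N₀)/N₀ = 25.844. Set K/(1 + A·e^(−rt)) = K/2 → A·e^(−rt) = 1.
e^(−0.405t) = 1/25.844 = 0.0386932, so t = ln(25.844)/0.405 = 3.2521/0.405 = 8.0299.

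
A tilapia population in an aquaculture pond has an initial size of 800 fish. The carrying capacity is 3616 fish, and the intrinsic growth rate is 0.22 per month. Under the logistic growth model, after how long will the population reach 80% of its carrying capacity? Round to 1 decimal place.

12.0 months

A = (K − N₀)/N₀ = (3616 − 800)/800 = 3.52.
Solve 3616/(1 + 3.52·e^(−0.22t)) = 2892.8: 1 + 3.52·e^(−0.22t) = 1.25, so e^(−0.22t) = 0.0710227.
−0.22·t = ln(0.0710227) = -2.6448, so t = 2.6448/0.22 = 12.022.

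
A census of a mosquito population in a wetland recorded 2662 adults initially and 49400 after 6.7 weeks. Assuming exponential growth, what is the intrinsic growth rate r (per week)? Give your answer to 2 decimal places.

From N(t) = N₀·e^(rt): e^(r·6.7) = 49400/2662 = 18.557.
r·6.7 = ln(18.557) = 2.9209, so r = 2.9209/6.7 = 0.43595.

0.44 per week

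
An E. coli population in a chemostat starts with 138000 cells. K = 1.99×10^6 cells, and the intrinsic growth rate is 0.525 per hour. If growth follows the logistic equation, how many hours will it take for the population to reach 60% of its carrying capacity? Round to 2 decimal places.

A = (K − N₀)/N₀ = (1.99×10^6 − 138000)/138000 = 13.42.
Solve 1.99×10^6/(1 + 13.42·e^(−0.525t)) = 1.194×10^6: 1 + 13.42·e^(−0.525t) = 1.6667, so e^(−0.525t) = 0.049676.
−0.525·t = ln(0.049676) = -3.0022, so t = 3.0022/0.525 = 5.7185.

5.72 hours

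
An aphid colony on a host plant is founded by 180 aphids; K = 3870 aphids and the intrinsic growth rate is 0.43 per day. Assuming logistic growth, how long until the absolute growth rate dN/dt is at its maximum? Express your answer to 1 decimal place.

Logistic growth is fastest at N = K/2 = 1935.
A = (K − N₀)/N₀ = 20.5. Set K/(1 + A·e^(−rt)) = K/2 → A·e^(−rt) = 1.
e^(−0.43t) = 1/20.5 = 0.0487805, so t = ln(20.5)/0.43 = 3.0204/0.43 = 7.0242.

7.0 days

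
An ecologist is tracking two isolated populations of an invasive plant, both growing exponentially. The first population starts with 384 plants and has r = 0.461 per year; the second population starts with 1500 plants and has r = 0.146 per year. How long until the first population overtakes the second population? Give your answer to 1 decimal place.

4.3 years

Set 384·e^(0.461t) = 1500·e^(0.146t).
e^((0.461 − 0.146)t) = 1500/384 → e^(0.315·t) = 3.9062.
0.315·t = ln(3.9062) = 1.3626, so t = 1.3626/0.315 = 4.3256.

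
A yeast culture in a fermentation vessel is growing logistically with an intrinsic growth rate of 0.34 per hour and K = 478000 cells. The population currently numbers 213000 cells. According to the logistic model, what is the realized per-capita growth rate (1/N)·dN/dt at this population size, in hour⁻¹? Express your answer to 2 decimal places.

(1/N)·dN/dt = r(1 − N/K) = 0.34 × (1 − 213000/478000).
= 0.34 × 0.55439 = 0.18849.

0.19 per hour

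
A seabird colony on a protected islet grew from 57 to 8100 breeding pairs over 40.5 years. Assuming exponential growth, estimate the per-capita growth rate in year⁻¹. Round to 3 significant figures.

From N(t) = N₀·e^(rt): e^(r·40.5) = 8100/57 = 142.11.
r·40.5 = ln(142.11) = 4.9566, so r = 4.9566/40.5 = 0.12238.

0.122 per year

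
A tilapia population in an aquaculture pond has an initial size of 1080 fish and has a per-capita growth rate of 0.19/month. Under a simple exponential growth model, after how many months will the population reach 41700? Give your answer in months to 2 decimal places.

19.23 months

Set N₀·e^(rt) = 41700: e^(0.19·t) = 41700/1080 = 38.611.
0.19·t = ln(38.611) = 3.6535, so t = 3.6535/0.19 = 19.229.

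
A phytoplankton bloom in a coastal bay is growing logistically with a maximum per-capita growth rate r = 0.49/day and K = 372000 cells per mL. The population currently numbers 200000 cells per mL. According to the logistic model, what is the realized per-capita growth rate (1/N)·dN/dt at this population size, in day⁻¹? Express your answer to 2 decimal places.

0.23 per day

(1/N)·dN/dt = r(1 − N/K) = 0.49 × (1 − 200000/372000).
= 0.49 × 0.46237 = 0.22656.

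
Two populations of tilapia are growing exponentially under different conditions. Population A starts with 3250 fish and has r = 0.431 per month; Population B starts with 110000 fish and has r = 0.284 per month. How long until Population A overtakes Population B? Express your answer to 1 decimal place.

Set 3250·e^(0.431t) = 110000·e^(0.284t).
e^((0.431 − 0.284)t) = 110000/3250 → e^(0.147·t) = 33.846.
0.147·t = ln(33.846) = 3.5218, so t = 3.5218/0.147 = 23.958.

24.0 months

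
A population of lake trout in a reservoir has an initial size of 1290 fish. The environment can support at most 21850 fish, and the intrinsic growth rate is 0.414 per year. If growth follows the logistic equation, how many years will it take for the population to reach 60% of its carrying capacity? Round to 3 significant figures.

A = (K − N₀)/N₀ = (21850 − 1290)/1290 = 15.938.
Solve 21850/(1 + 15.938·e^(−0.414t)) = 13110: 1 + 15.938·e^(−0.414t) = 1.6667, so e^(−0.414t) = 0.0418288.
−0.414·t = ln(0.0418288) = -3.1742, so t = 3.1742/0.414 = 7.6671.

7.67 years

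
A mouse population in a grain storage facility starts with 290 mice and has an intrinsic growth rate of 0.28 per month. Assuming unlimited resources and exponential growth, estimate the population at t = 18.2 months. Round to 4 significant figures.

47380 mice

N(t) = N₀·e^(rt) = 290 × e^(0.28×18.2) = 290 × e^5.096.
e^5.096 ≈ 163.37, so N ≈ 290 × 163.37 = 47376.5.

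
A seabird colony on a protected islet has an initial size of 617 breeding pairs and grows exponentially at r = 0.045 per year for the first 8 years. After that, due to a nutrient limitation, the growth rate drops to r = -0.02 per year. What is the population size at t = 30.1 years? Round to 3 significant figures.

568 breeding pairs

Phase 1: N(8) = 617·e^(0.045×8) = 617·e^0.36 = 884.364.
Phase 2 runs for 30.1 − 8 = 22.1 years at r = -0.02.
N(30.1) = 884.364·e^(-0.02×22.1) = 884.364·e^-0.442 = 568.425.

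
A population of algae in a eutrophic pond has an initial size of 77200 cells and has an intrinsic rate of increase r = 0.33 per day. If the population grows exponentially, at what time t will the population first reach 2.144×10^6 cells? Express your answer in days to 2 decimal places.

Set N₀·e^(rt) = 2.144×10^6: e^(0.33·t) = 2.144×10^6/77200 = 27.772.
0.33·t = ln(27.772) = 3.324, so t = 3.324/0.33 = 10.073.

10.07 days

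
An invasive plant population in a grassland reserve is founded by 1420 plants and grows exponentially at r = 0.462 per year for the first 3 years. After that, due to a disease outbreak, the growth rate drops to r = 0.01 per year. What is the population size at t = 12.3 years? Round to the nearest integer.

6232 plants

Phase 1: N(3) = 1420·e^(0.462×3) = 1420·e^1.386 = 5678.33.
Phase 2 runs for 12.3 − 3 = 9.3 years at r = 0.01.
N(12.3) = 5678.33·e^(0.01×9.3) = 5678.33·e^0.093 = 6231.75.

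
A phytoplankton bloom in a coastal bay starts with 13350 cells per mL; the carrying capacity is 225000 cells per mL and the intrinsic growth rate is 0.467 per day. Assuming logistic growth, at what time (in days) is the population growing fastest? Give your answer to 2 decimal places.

5.92 days

Logistic growth is fastest at N = K/2 = 112500.
A = (K − N₀)/N₀ = 15.854. Set K/(1 + A·e^(−rt)) = K/2 → A·e^(−rt) = 1.
e^(−0.467t) = 1/15.854 = 0.0630758, so t = ln(15.854)/0.467 = 2.7634/0.467 = 5.9174.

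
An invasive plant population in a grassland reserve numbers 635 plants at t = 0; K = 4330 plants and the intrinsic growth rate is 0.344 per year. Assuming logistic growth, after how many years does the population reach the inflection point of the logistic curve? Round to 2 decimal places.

Logistic growth is fastest at N = K/2 = 2165.
A = (K − N₀)/N₀ = 5.8189. Set K/(1 + A·e^(−rt)) = K/2 → A·e^(−rt) = 1.
e^(−0.344t) = 1/5.8189 = 0.171854, so t = ln(5.8189)/0.344 = 1.7611/0.344 = 5.1195.

5.12 years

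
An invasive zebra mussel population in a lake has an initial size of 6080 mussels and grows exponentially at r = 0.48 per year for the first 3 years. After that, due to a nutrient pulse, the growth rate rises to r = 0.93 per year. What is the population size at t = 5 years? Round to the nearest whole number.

164845 mussels

Phase 1: N(3) = 6080·e^(0.48×3) = 6080·e^1.44 = 25661.8.
Phase 2 runs for 5 − 3 = 2 years at r = 0.93.
N(5) = 25661.8·e^(0.93×2) = 25661.8·e^1.86 = 164845.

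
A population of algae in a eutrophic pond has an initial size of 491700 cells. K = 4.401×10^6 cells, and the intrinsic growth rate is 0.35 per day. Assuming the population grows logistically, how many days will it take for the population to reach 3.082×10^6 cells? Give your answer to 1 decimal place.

8.3 days

A = (K − N₀)/N₀ = (4.401×10^6 − 491700)/491700 = 7.9506.
Solve 4.401×10^6/(1 + 7.9506·e^(−0.35t)) = 3.082×10^6: 1 + 7.9506·e^(−0.35t) = 1.428, so e^(−0.35t) = 0.0538286.
−0.35·t = ln(0.0538286) = -2.9219, so t = 2.9219/0.35 = 8.3484.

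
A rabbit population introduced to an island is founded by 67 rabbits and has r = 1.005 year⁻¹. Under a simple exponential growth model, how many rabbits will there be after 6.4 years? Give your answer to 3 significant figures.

41600 rabbits

N(t) = N₀·e^(rt) = 67 × e^(1.005×6.4) = 67 × e^6.432.
e^6.432 ≈ 621.42, so N ≈ 67 × 621.42 = 41634.8.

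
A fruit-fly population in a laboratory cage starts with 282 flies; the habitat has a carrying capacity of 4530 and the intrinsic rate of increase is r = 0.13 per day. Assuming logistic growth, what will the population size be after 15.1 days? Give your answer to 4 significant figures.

A = (K − N₀)/N₀ = (4530 − 282)/282 = 15.064.
N(t) = K/(1 + A·e^(−rt)) = 4530/(1 + 15.064×e^(−0.13×15.1)).
e^(−1.963) = 0.14044; denominator = 1 + 15.064×0.14044 = 3.1155.
N = 4530/3.1155 = 1454.01.

1454 flies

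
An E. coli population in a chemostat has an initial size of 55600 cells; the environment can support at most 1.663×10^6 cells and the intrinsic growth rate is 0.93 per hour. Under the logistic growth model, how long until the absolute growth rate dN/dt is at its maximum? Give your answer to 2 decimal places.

Logistic growth is fastest at N = K/2 = 831500.
A = (K − N₀)/N₀ = 28.91. Set K/(1 + A·e^(−rt)) = K/2 → A·e^(−rt) = 1.
e^(−0.93t) = 1/28.91 = 0.03459, so t = ln(28.91)/0.93 = 3.3642/0.93 = 3.6174.

3.62 hours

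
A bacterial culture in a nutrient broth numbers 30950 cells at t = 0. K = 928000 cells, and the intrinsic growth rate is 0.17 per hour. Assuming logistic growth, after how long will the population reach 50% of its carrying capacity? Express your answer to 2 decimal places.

19.80 hours

A = (K − N₀)/N₀ = (928000 − 30950)/30950 = 28.984.
Solve 928000/(1 + 28.984·e^(−0.17t)) = 464000: 1 + 28.984·e^(−0.17t) = 2, so e^(−0.17t) = 0.034502.
−0.17·t = ln(0.034502) = -3.3667, so t = 3.3667/0.17 = 19.804.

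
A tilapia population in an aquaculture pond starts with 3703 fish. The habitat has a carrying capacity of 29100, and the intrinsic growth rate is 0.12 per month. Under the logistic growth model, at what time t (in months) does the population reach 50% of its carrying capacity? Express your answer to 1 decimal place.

16.0 months

A = (K − N₀)/N₀ = (29100 − 3703)/3703 = 6.8585.
Solve 29100/(1 + 6.8585·e^(−0.12t)) = 14550: 1 + 6.8585·e^(−0.12t) = 2, so e^(−0.12t) = 0.145805.
−0.12·t = ln(0.145805) = -1.9255, so t = 1.9255/0.12 = 16.046.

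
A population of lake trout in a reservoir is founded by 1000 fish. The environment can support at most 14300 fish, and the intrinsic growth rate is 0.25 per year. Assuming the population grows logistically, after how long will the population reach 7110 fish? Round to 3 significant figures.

10.3 years

A = (K − N₀)/N₀ = (14300 − 1000)/1000 = 13.3.
Solve 14300/(1 + 13.3·e^(−0.25t)) = 7110: 1 + 13.3·e^(−0.25t) = 2.0113, so e^(−0.25t) = 0.076034.
−0.25·t = ln(0.076034) = -2.5766, so t = 2.5766/0.25 = 10.306.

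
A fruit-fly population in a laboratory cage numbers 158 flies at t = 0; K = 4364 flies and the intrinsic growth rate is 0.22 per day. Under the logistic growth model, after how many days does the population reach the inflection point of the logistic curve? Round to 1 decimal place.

14.9 days

Logistic growth is fastest at N = K/2 = 2182.
A = (K − N₀)/N₀ = 26.62. Set K/(1 + A·e^(−rt)) = K/2 → A·e^(−rt) = 1.
e^(−0.22t) = 1/26.62 = 0.0375654, so t = ln(26.62)/0.22 = 3.2817/0.22 = 14.917.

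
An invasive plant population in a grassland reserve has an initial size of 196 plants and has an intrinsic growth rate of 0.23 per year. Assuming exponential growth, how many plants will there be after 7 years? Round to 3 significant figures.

N(t) = N₀·e^(rt) = 196 × e^(0.23×7) = 196 × e^1.61.
e^1.61 ≈ 5.0028, so N ≈ 196 × 5.0028 = 980.551.

981 plants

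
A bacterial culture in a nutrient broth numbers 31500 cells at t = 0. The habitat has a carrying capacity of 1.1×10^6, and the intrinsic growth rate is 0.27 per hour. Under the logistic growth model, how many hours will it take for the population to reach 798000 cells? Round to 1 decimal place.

A = (K − N₀)/N₀ = (1.1×10^6 − 31500)/31500 = 33.921.
Solve 1.1×10^6/(1 + 33.921·e^(−0.27t)) = 798000: 1 + 33.921·e^(−0.27t) = 1.3784, so e^(−0.27t) = 0.0111568.
−0.27·t = ln(0.0111568) = -4.4957, so t = 4.4957/0.27 = 16.651.

16.7 hours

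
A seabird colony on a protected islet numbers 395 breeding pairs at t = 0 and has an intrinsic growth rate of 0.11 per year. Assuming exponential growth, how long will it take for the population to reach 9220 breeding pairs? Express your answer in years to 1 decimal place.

Set N₀·e^(rt) = 9220: e^(0.11·t) = 9220/395 = 23.342.
0.11·t = ln(23.342) = 3.1502, so t = 3.1502/0.11 = 28.639.

28.6 years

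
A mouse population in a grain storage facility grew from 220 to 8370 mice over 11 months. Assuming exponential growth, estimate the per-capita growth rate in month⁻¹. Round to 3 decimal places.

From N(t) = N₀·e^(rt): e^(r·11) = 8370/220 = 38.045.
r·11 = ln(38.045) = 3.6388, so r = 3.6388/11 = 0.3308.

0.331 per month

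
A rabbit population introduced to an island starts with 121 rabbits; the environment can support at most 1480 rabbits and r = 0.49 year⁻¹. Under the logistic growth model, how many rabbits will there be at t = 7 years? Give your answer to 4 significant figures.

1085 rabbits

A = (K − N₀)/N₀ = (1480 − 121)/121 = 11.231.
N(t) = K/(1 + A·e^(−rt)) = 1480/(1 + 11.231×e^(−0.49×7)).
e^(−3.43) = 0.032387; denominator = 1 + 11.231×0.032387 = 1.3638.
N = 1480/1.3638 = 1085.24.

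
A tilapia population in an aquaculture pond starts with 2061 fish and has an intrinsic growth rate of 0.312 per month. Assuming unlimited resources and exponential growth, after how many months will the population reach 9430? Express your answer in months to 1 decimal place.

Set N₀·e^(rt) = 9430: e^(0.312·t) = 9430/2061 = 4.5754.
0.312·t = ln(4.5754) = 1.5207, so t = 1.5207/0.312 = 4.8741.

4.9 months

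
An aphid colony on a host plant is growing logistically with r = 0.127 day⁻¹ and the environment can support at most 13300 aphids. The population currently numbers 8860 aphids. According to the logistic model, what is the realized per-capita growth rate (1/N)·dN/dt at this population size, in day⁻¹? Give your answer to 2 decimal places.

(1/N)·dN/dt = r(1 − N/K) = 0.127 × (1 − 8860/13300).
= 0.127 × 0.33383 = 0.042397.

0.04 per day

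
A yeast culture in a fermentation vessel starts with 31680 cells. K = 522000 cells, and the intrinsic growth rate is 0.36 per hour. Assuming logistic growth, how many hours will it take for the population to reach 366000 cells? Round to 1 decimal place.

A = (K − N₀)/N₀ = (522000 − 31680)/31680 = 15.477.
Solve 522000/(1 + 15.477·e^(−0.36t)) = 366000: 1 + 15.477·e^(−0.36t) = 1.4262, so e^(−0.36t) = 0.0275391.
−0.36·t = ln(0.0275391) = -3.5921, so t = 3.5921/0.36 = 9.9782.

10.0 hours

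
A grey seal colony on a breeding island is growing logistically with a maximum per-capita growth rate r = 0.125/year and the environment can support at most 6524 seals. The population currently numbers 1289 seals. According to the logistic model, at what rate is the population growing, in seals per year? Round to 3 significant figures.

dN/dt = rN(1 − N/K) = 0.125 × 1289 × (1 − 1289/6524).
1 − 1289/6524 = 0.80242; dN/dt = 0.125 × 1289 × 0.80242 = 129.29.

129 seals per year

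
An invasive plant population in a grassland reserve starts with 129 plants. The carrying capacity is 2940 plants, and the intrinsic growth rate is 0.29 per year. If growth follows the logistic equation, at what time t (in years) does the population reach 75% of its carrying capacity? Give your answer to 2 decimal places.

A = (K − N₀)/N₀ = (2940 − 129)/129 = 21.791.
Solve 2940/(1 + 21.791·e^(−0.29t)) = 2205: 1 + 21.791·e^(−0.29t) = 1.3333, so e^(−0.29t) = 0.015297.
−0.29·t = ln(0.015297) = -4.1801, so t = 4.1801/0.29 = 14.414.

14.41 years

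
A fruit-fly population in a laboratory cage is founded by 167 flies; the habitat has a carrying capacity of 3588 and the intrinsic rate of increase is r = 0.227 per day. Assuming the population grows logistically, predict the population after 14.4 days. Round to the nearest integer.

A = (K − N₀)/N₀ = (3588 − 167)/167 = 20.485.
N(t) = K/(1 + A·e^(−rt)) = 3588/(1 + 20.485×e^(−0.227×14.4)).
e^(−3.269) = 0.038052; denominator = 1 + 20.485×0.038052 = 1.7795.
N = 3588/1.7795 = 2016.3.

2016 flies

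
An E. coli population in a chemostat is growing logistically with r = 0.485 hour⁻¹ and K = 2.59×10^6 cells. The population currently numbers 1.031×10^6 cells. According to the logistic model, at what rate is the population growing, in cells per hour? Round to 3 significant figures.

301000 cells per hour

dN/dt = rN(1 − N/K) = 0.485 × 1.031×10^6 × (1 − 1.031×10^6/2.59×10^6).
1 − 1.031×10^6/2.59×10^6 = 0.60193; dN/dt = 0.485 × 1.031×10^6 × 0.60193 = 3.00986×10^5.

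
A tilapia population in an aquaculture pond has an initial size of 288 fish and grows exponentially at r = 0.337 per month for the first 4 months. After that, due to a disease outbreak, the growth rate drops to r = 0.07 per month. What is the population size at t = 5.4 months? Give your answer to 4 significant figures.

Phase 1: N(4) = 288·e^(0.337×4) = 288·e^1.348 = 1108.72.
Phase 2 runs for 5.4 − 4 = 1.4 months at r = 0.07.
N(5.4) = 1108.72·e^(0.07×1.4) = 1108.72·e^0.098 = 1222.88.

1223 fish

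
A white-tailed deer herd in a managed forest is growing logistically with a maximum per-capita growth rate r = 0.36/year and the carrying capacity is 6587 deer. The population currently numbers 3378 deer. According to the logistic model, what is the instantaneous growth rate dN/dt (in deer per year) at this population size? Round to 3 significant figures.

dN/dt = rN(1 − N/K) = 0.36 × 3378 × (1 − 3378/6587).
1 − 3378/6587 = 0.48717; dN/dt = 0.36 × 3378 × 0.48717 = 592.44.

592 deer per year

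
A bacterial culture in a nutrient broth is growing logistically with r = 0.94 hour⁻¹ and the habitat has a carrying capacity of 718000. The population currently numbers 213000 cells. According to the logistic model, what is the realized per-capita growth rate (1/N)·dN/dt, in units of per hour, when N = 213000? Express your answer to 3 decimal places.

(1/N)·dN/dt = r(1 − N/K) = 0.94 × (1 − 213000/718000).
= 0.94 × 0.70334 = 0.66114.

0.661 per hour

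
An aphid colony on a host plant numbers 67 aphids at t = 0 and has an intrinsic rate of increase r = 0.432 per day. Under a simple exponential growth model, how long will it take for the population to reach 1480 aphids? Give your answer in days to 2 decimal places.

Set N₀·e^(rt) = 1480: e^(0.432·t) = 1480/67 = 22.09.
0.432·t = ln(22.09) = 3.0951, so t = 3.0951/0.432 = 7.1646.

7.16 days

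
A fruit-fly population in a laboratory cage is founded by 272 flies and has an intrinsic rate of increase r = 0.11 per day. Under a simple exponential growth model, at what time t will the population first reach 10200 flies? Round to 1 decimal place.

Set N₀·e^(rt) = 10200: e^(0.11·t) = 10200/272 = 37.5.
0.11·t = ln(37.5) = 3.6243, so t = 3.6243/0.11 = 32.949.

32.9 days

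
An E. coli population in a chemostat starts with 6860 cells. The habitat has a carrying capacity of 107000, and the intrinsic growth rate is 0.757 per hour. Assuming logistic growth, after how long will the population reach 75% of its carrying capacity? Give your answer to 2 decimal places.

A = (K − N₀)/N₀ = (107000 − 6860)/6860 = 14.598.
Solve 107000/(1 + 14.598·e^(−0.757t)) = 80250: 1 + 14.598·e^(−0.757t) = 1.3333, so e^(−0.757t) = 0.0228347.
−0.757·t = ln(0.0228347) = -3.7795, so t = 3.7795/0.757 = 4.9927.

4.99 hours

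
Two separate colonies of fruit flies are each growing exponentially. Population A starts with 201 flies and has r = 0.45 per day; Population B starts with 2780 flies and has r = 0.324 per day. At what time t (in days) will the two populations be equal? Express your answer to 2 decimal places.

Set 201·e^(0.45t) = 2780·e^(0.324t).
e^((0.45 − 0.324)t) = 2780/201 → e^(0.126·t) = 13.831.
0.126·t = ln(13.831) = 2.6269, so t = 2.6269/0.126 = 20.848.

20.85 days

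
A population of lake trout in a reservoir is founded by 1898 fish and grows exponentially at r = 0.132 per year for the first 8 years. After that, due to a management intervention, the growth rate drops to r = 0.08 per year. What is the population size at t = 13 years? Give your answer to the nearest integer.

Phase 1: N(8) = 1898·e^(0.132×8) = 1898·e^1.056 = 5456.46.
Phase 2 runs for 13 − 8 = 5 years at r = 0.08.
N(13) = 5456.46·e^(0.08×5) = 5456.46·e^0.4 = 8140.09.

8140 fish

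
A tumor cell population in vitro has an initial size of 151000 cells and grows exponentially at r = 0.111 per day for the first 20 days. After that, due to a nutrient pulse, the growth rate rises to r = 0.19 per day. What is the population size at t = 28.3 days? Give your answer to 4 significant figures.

Phase 1: N(20) = 151000·e^(0.111×20) = 151000·e^2.22 = 1.390307×10^6.
Phase 2 runs for 28.3 − 20 = 8.3 days at r = 0.19.
N(28.3) = 1.390307×10^6·e^(0.19×8.3) = 1.390307×10^6·e^1.577 = 6.72966×10^6.

6730000 cells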